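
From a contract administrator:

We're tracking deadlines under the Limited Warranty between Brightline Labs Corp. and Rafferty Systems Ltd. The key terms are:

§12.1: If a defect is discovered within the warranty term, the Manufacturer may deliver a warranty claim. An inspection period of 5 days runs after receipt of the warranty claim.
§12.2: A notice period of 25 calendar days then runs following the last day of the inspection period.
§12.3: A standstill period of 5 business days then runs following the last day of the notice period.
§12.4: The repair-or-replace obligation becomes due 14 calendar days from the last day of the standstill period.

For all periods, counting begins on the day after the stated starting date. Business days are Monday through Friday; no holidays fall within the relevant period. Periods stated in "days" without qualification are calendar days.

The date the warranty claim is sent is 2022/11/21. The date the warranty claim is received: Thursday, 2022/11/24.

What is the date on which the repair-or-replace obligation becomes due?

2023/01/13

The last day of the inspection period: 2022/11/24 + 5 days = 2022/11/29.
The last day of the notice period: 2022/11/29 + 25 days = 2022/12/24.
The last day of the standstill period: counting 5 business days from Saturday, 2022/12/24 (Dec 26, Dec 27, Dec 28, Dec 29, Dec 30, skipping weekends) reaches Friday, 2022/12/30.
Adding 14 calendar days to 2022/12/30 gives 2023/01/13, which is the date on which the repair-or-replace obligation becomes due.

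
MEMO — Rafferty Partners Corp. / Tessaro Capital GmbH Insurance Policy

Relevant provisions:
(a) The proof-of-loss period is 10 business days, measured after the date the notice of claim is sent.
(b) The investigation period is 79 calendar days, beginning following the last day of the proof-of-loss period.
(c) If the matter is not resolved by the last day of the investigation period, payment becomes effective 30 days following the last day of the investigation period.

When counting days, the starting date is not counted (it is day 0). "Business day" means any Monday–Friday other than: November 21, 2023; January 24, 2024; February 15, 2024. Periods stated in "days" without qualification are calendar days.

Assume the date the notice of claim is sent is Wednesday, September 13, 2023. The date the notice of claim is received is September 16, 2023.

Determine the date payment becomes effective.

From Wednesday, September 13, 2023, 10 business days (Sep 14, Sep 15, Sep 18, Sep 19, Sep 20, Sep 21, Sep 22, Sep 25, Sep 26, Sep 27, skipping weekends) brings us to Wednesday, September 27, 2023, which is the last day of the proof-of-loss period.
The last day of the investigation period: 79 calendar days after September 27, 2023 is December 15, 2023.
Adding 30 calendar days to December 15, 2023 gives January 14, 2024, which is the date payment becomes effective.

January 14, 2024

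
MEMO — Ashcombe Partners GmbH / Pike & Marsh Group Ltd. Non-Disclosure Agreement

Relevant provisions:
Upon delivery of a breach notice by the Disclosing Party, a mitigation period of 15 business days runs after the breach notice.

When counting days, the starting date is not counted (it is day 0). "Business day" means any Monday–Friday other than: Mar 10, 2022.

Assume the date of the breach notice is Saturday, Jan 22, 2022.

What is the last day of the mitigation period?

Feb 11, 2022

The last day of the mitigation period: counting 15 business days from Saturday, Jan 22, 2022 (Jan 24, Jan 25, Jan 26, Jan 27, …, Feb 9, Feb 10, Feb 11, skipping weekends) reaches Friday, Feb 11, 2022.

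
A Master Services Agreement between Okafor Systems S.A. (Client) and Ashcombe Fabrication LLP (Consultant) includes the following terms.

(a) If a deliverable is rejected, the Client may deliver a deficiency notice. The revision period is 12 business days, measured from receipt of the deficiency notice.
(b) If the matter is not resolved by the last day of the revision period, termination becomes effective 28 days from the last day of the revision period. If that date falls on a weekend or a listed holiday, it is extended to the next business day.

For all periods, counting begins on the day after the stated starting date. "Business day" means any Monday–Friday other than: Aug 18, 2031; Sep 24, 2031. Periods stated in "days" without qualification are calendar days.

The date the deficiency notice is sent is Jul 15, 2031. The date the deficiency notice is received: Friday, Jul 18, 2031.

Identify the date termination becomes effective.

The last day of the revision period: counting 12 business days from Friday, Jul 18, 2031 (Jul 21, Jul 22, Jul 23, Jul 24, …, Aug 1, Aug 4, Aug 5, skipping weekends) reaches Tuesday, Aug 5, 2031.
The date termination becomes effective: 28 calendar days after Aug 5, 2031 is Sep 2, 2031. Sep 2, 2031 is a Tuesday and is not a listed holiday, so no roll-forward applies.

Sep 2, 2031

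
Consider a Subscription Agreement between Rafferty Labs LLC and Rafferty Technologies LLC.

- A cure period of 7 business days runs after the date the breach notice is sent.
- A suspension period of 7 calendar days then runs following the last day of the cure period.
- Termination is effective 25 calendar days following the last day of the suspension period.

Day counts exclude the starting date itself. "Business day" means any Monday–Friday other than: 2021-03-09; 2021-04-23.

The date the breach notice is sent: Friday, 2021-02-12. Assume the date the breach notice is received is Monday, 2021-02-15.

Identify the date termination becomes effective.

2021-03-27

The last day of the cure period: 7 business days after Friday, 2021-02-12, skipping weekends — Feb 15, Feb 16, Feb 17, Feb 18, Feb 19, Feb 22, Feb 23 — lands on Tuesday, 2021-02-23.
The last day of the suspension period: 2021-02-23 + 7 days = 2021-03-02.
Adding 25 calendar days to 2021-03-02 gives 2021-03-27, which is the date termination becomes effective.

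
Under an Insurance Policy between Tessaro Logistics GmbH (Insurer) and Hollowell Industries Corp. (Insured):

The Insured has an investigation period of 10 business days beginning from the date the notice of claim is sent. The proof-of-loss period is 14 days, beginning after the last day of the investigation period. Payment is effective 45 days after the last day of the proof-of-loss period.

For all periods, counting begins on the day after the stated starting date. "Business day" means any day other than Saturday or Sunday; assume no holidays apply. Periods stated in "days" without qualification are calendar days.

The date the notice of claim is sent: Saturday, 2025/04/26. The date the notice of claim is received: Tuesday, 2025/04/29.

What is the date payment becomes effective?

From Saturday, 2025/04/26, 10 business days (Apr 28, Apr 29, Apr 30, May 1, May 2, May 5, May 6, May 7, May 8, May 9, skipping weekends) brings us to Friday, 2025/05/09, which is the last day of the investigation period.
The last day of the proof-of-loss period: 14 calendar days after 2025/05/09 is 2025/05/23.
Adding 45 calendar days to 2025/05/23 gives 2025/07/07, which is the date payment becomes effective.

2025/07/07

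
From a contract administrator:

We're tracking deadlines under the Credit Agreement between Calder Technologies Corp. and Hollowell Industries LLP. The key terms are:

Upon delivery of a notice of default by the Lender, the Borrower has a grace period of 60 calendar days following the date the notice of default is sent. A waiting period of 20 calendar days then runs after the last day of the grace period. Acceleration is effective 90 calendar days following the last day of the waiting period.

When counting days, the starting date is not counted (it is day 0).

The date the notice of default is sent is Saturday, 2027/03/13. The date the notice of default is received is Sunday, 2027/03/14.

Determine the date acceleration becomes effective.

2027/08/30

The last day of the grace period: 2027/03/13 + 60 days = 2027/05/12.
The last day of the waiting period: 20 calendar days after 2027/05/12 is 2027/06/01.
The date acceleration becomes effective: 2027/06/01 + 90 days = 2027/08/30.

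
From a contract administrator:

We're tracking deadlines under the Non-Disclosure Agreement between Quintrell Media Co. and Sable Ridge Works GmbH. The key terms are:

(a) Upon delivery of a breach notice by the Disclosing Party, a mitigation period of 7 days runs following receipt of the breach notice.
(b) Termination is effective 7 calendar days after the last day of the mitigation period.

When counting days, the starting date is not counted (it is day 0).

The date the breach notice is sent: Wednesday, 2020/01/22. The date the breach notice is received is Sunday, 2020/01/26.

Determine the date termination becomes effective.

The last day of the mitigation period: 2020/01/26 + 7 days = 2020/02/02.
Adding 7 calendar days to 2020/02/02 gives 2020/02/09, which is the date termination becomes effective.

2020/02/09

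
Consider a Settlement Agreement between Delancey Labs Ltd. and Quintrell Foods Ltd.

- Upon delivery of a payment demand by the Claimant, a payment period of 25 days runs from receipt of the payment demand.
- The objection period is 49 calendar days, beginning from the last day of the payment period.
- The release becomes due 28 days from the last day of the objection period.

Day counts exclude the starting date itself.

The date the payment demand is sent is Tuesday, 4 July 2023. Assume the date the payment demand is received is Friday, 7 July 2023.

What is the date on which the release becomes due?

17 October 2023

The last day of the payment period: 7 July 2023 + 25 days = 1 August 2023.
Adding 49 calendar days to 1 August 2023 gives 19 September 2023, which is the last day of the objection period.
Adding 28 calendar days to 19 September 2023 gives 17 October 2023, which is the date on which the release becomes due.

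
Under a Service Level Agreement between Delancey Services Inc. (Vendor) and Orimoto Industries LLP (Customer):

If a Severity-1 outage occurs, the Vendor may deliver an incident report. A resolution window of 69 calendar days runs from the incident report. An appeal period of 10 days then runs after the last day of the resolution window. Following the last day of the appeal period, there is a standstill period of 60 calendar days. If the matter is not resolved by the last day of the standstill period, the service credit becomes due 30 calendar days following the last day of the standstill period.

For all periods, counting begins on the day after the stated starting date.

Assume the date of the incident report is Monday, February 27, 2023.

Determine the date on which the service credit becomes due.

Adding 69 calendar days to February 27, 2023 gives May 7, 2023, which is the last day of the resolution window.
The last day of the appeal period: May 7, 2023 + 10 days = May 17, 2023.
The last day of the standstill period: 60 calendar days after May 17, 2023 is July 16, 2023.
Adding 30 calendar days to July 16, 2023 gives August 15, 2023, which is the date on which the service credit becomes due.

August 15, 2023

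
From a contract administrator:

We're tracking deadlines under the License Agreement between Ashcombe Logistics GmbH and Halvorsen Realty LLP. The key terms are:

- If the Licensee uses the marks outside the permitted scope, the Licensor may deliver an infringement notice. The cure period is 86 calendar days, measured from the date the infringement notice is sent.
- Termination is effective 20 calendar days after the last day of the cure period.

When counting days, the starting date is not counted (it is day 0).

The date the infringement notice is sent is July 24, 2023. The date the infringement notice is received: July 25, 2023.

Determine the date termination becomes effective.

The last day of the cure period: 86 calendar days after July 24, 2023 is October 18, 2023.
The date termination becomes effective: 20 calendar days after October 18, 2023 is November 7, 2023.

November 7, 2023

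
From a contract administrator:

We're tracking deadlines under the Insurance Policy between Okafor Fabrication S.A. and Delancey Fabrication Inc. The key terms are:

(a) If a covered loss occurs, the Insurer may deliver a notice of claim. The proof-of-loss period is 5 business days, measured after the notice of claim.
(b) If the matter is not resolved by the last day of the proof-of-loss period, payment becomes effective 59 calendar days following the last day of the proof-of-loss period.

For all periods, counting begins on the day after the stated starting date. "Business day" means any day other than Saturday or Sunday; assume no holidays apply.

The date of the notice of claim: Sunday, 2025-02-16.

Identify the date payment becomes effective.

From Sunday, 2025-02-16, 5 business days (Feb 17, Feb 18, Feb 19, Feb 20, Feb 21, skipping weekends) brings us to Friday, 2025-02-21, which is the last day of the proof-of-loss period.
The date payment becomes effective: 2025-02-21 + 59 days = 2025-04-21.

2025-04-21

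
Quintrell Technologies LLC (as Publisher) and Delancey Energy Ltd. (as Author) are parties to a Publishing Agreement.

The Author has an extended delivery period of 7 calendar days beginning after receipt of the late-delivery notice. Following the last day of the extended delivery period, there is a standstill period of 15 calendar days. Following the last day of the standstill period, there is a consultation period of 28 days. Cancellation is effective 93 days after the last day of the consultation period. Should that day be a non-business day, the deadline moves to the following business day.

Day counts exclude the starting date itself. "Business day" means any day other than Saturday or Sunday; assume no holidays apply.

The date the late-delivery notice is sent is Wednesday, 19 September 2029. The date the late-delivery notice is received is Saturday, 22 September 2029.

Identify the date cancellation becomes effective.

The last day of the extended delivery period: 7 calendar days after 22 September 2029 is 29 September 2029.
The last day of the standstill period: 29 September 2029 + 15 days = 14 October 2029.
The last day of the consultation period: 28 calendar days after 14 October 2029 is 11 November 2029.
The date cancellation becomes effective: 11 November 2029 + 93 days = 12 February 2030. 12 February 2030 is a Tuesday, so no roll-forward applies.

12 February 2030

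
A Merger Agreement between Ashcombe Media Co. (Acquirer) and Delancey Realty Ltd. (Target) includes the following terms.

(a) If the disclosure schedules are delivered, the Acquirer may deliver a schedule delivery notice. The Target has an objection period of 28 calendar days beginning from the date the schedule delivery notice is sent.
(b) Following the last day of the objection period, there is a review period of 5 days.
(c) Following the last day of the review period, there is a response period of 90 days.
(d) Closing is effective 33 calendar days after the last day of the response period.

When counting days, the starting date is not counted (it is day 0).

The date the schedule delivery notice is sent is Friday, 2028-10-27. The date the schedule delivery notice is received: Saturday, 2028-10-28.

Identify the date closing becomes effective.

The last day of the objection period: 28 calendar days after 2028-10-27 is 2028-11-24.
The last day of the review period: 2028-11-24 + 5 days = 2028-11-29.
The last day of the response period: 2028-11-29 + 90 days = 2029-02-27.
The date closing becomes effective: 33 calendar days after 2029-02-27 is 2029-04-01.

2029-04-01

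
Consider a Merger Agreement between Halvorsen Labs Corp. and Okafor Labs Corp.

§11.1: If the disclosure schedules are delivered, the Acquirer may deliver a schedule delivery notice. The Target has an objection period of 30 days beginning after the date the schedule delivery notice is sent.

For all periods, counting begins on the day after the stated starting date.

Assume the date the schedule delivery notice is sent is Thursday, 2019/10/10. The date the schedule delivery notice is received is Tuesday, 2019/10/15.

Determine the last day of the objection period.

2019/11/09

The last day of the objection period: 30 calendar days after 2019/10/10 is 2019/11/09.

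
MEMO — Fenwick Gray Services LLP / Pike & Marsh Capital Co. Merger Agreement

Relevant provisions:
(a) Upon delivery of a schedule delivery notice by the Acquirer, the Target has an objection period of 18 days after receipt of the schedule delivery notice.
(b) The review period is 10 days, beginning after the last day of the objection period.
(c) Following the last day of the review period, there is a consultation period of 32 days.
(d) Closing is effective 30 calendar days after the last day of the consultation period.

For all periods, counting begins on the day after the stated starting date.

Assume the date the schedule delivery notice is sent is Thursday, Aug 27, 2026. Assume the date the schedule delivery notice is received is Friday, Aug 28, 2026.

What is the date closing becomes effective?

Nov 26, 2026

Adding 18 calendar days to Aug 28, 2026 gives Sep 15, 2026, which is the last day of the objection period.
Adding 10 calendar days to Sep 15, 2026 gives Sep 25, 2026, which is the last day of the review period.
The last day of the consultation period: 32 calendar days after Sep 25, 2026 is Oct 27, 2026.
The date closing becomes effective: Oct 27, 2026 + 30 days = Nov 26, 2026.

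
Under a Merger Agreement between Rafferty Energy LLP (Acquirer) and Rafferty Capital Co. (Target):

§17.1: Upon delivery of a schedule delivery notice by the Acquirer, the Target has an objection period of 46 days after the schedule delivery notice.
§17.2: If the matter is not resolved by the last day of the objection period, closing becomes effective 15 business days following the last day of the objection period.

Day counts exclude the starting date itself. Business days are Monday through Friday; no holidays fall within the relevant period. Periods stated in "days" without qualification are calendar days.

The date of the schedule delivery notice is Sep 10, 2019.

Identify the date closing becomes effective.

Adding 46 calendar days to Sep 10, 2019 gives Oct 26, 2019, which is the last day of the objection period.
The date closing becomes effective: counting 15 business days from Saturday, Oct 26, 2019 (Oct 28, Oct 29, Oct 30, Oct 31, …, Nov 13, Nov 14, Nov 15, skipping weekends) reaches Friday, Nov 15, 2019.

Nov 15, 2019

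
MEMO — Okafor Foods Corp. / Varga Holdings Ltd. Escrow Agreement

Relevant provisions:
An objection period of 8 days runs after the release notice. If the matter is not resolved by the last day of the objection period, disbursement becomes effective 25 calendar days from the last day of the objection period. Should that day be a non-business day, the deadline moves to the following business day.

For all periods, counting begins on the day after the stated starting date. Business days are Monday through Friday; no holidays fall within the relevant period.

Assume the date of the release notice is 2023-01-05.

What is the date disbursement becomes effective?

2023-02-07

The last day of the objection period: 2023-01-05 + 8 days = 2023-01-13.
Adding 25 calendar days to 2023-01-13 gives 2023-02-07, which is the date disbursement becomes effective. 2023-02-07 is a Tuesday, so no roll-forward applies.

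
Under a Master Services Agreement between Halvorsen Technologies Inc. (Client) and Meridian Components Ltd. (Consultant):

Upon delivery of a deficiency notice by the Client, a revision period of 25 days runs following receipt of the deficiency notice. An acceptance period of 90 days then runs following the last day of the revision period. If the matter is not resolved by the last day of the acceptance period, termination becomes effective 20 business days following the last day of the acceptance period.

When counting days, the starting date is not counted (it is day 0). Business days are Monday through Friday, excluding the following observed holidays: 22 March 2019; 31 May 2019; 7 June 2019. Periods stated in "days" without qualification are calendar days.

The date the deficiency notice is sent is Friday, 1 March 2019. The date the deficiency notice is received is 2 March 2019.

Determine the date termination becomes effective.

Adding 25 calendar days to 2 March 2019 gives 27 March 2019, which is the last day of the revision period.
The last day of the acceptance period: 90 calendar days after 27 March 2019 is 25 June 2019.
From Tuesday, 25 June 2019, 20 business days (Jun 26, Jun 27, Jun 28, Jul 1, …, Jul 19, Jul 22, Jul 23, skipping weekends) brings us to Tuesday, 23 July 2019, which is the date termination becomes effective.

23 July 2019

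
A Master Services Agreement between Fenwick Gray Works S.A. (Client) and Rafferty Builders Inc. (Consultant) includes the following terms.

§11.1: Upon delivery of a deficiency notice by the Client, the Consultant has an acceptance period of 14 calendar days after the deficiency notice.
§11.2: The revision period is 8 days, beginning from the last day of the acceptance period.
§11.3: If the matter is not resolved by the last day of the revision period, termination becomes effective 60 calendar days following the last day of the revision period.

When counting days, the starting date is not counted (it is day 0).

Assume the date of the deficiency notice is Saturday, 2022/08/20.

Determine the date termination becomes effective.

Adding 14 calendar days to 2022/08/20 gives 2022/09/03, which is the last day of the acceptance period.
The last day of the revision period: 2022/09/03 + 8 days = 2022/09/11.
The date termination becomes effective: 2022/09/11 + 60 days = 2022/11/10.

2022/11/10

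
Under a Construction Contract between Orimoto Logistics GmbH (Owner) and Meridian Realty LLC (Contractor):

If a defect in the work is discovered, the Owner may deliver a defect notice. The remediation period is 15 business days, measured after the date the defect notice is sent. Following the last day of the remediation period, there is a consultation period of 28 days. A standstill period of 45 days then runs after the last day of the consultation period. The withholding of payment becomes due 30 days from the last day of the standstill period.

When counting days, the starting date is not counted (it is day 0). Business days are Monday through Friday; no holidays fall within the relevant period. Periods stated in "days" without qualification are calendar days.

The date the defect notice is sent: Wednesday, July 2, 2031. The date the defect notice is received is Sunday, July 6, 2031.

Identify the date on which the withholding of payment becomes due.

From Wednesday, July 2, 2031, 15 business days (Jul 3, Jul 4, Jul 7, Jul 8, …, Jul 21, Jul 22, Jul 23, skipping weekends) brings us to Wednesday, July 23, 2031, which is the last day of the remediation period.
The last day of the consultation period: 28 calendar days after July 23, 2031 is August 20, 2031.
The last day of the standstill period: August 20, 2031 + 45 days = October 4, 2031.
Adding 30 calendar days to October 4, 2031 gives November 3, 2031, which is the date on which the withholding of payment becomes due.

November 3, 2031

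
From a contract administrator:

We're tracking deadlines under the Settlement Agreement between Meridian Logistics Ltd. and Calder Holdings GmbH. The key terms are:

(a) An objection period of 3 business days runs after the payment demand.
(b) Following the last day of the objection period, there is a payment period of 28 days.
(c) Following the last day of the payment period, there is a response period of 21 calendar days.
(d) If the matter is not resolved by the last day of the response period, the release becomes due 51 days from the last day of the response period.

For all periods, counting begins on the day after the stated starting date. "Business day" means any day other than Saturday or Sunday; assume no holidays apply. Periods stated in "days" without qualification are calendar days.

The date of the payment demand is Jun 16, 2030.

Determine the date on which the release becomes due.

Sep 27, 2030

The last day of the objection period: counting 3 business days from Sunday, Jun 16, 2030 (Jun 17, Jun 18, Jun 19, skipping weekends) reaches Wednesday, Jun 19, 2030.
The last day of the payment period: 28 calendar days after Jun 19, 2030 is Jul 17, 2030.
The last day of the response period: 21 calendar days after Jul 17, 2030 is Aug 7, 2030.
Adding 51 calendar days to Aug 7, 2030 gives Sep 27, 2030, which is the date on which the release becomes due.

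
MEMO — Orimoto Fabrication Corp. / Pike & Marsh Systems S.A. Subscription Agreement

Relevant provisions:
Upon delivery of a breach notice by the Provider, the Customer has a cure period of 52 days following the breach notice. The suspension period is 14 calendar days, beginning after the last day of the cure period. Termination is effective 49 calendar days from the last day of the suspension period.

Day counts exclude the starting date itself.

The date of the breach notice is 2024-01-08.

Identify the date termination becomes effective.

2024-05-02

The last day of the cure period: 52 calendar days after 2024-01-08 is 2024-02-29.
Adding 14 calendar days to 2024-02-29 gives 2024-03-14, which is the last day of the suspension period.
Adding 49 calendar days to 2024-03-14 gives 2024-05-02, which is the date termination becomes effective.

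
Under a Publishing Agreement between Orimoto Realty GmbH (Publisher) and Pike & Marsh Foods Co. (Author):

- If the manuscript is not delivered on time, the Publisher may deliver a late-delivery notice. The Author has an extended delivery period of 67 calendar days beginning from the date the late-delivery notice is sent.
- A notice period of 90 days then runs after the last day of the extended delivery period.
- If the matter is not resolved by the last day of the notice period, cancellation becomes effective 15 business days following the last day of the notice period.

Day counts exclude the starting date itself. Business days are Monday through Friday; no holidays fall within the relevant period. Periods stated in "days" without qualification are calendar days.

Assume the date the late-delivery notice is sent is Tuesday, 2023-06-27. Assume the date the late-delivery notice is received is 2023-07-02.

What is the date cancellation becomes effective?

2023-12-22

The last day of the extended delivery period: 2023-06-27 + 67 days = 2023-09-02.
Adding 90 calendar days to 2023-09-02 gives 2023-12-01, which is the last day of the notice period.
The date cancellation becomes effective: 15 business days after Friday, 2023-12-01, skipping weekends — Dec 4, Dec 5, Dec 6, Dec 7, …, Dec 20, Dec 21, Dec 22 — lands on Friday, 2023-12-22.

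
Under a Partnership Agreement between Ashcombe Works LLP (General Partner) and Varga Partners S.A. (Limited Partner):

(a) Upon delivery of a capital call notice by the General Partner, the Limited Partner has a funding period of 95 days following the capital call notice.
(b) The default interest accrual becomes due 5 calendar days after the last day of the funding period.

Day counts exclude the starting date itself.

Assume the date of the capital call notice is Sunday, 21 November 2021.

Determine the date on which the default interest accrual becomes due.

The last day of the funding period: 95 calendar days after 21 November 2021 is 24 February 2022.
The date on which the default interest accrual becomes due: 5 calendar days after 24 February 2022 is 1 March 2022.

1 March 2022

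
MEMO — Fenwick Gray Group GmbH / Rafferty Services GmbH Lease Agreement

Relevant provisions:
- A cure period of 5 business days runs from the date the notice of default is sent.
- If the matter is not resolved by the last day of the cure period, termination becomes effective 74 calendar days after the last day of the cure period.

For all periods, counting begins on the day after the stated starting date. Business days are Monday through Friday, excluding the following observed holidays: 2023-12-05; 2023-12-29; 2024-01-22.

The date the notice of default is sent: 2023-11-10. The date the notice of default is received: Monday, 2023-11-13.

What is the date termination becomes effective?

The last day of the cure period: 5 business days after Friday, 2023-11-10, skipping weekends — Nov 13, Nov 14, Nov 15, Nov 16, Nov 17 — lands on Friday, 2023-11-17.
The date termination becomes effective: 74 calendar days after 2023-11-17 is 2024-01-30.

2024-01-30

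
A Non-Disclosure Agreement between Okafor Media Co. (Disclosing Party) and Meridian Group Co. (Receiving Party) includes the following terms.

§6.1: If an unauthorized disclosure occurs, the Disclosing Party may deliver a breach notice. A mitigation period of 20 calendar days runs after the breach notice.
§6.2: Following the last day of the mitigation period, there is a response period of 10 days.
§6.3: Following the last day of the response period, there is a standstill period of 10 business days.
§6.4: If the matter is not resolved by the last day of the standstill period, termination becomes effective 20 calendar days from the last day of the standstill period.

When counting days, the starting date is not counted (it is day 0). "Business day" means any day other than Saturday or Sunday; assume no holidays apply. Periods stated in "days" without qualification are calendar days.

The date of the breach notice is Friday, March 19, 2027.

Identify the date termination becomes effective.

The last day of the mitigation period: March 19, 2027 + 20 days = April 8, 2027.
The last day of the response period: 10 calendar days after April 8, 2027 is April 18, 2027.
From Sunday, April 18, 2027, 10 business days (Apr 19, Apr 20, Apr 21, Apr 22, Apr 23, Apr 26, Apr 27, Apr 28, Apr 29, Apr 30, skipping weekends) brings us to Friday, April 30, 2027, which is the last day of the standstill period.
The date termination becomes effective: 20 calendar days after April 30, 2027 is May 20, 2027.

May 20, 2027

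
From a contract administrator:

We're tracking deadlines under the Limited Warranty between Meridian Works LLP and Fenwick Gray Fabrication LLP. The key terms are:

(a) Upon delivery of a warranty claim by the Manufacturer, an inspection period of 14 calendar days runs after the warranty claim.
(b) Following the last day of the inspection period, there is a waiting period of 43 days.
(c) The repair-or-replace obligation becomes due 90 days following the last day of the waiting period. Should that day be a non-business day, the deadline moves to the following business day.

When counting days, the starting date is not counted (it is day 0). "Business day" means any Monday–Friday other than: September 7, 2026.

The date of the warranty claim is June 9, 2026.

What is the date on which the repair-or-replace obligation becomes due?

Adding 14 calendar days to June 9, 2026 gives June 23, 2026, which is the last day of the inspection period.
The last day of the waiting period: 43 calendar days after June 23, 2026 is August 5, 2026.
The date on which the repair-or-replace obligation becomes due: August 5, 2026 + 90 days = November 3, 2026. November 3, 2026 is a Tuesday and is not a listed holiday, so no roll-forward applies.

November 3, 2026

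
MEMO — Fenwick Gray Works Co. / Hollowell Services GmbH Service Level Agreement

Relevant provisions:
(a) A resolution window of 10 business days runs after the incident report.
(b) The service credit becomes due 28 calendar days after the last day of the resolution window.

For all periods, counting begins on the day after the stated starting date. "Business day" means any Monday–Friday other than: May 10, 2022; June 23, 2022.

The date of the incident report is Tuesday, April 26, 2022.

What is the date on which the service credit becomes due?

June 8, 2022

The last day of the resolution window: counting 10 business days from Tuesday, April 26, 2022 (Apr 27, Apr 28, Apr 29, May 2, May 3, May 4, May 5, May 6, May 9, May 11, skipping weekends and the listed holiday on May 10) reaches Wednesday, May 11, 2022.
The date on which the service credit becomes due: 28 calendar days after May 11, 2022 is June 8, 2022.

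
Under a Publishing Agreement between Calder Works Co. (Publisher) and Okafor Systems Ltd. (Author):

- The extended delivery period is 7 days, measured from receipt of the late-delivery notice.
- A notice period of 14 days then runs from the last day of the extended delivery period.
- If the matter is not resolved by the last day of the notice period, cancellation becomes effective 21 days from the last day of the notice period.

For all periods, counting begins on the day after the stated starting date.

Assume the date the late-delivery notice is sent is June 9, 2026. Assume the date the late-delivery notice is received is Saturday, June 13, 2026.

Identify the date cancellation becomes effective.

July 25, 2026

The last day of the extended delivery period: June 13, 2026 + 7 days = June 20, 2026.
The last day of the notice period: 14 calendar days after June 20, 2026 is July 4, 2026.
Adding 21 calendar days to July 4, 2026 gives July 25, 2026, which is the date cancellation becomes effective.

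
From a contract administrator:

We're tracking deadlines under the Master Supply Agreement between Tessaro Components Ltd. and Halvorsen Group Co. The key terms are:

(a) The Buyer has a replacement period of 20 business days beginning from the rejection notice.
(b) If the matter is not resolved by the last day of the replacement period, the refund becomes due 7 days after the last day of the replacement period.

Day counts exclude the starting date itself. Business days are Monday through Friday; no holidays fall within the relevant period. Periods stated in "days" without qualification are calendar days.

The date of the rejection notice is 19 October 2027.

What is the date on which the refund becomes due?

The last day of the replacement period: 20 business days after Tuesday, 19 October 2027, skipping weekends — Oct 20, Oct 21, Oct 22, Oct 25, …, Nov 12, Nov 15, Nov 16 — lands on Tuesday, 16 November 2027.
The date on which the refund becomes due: 16 November 2027 + 7 days = 23 November 2027.

23 November 2027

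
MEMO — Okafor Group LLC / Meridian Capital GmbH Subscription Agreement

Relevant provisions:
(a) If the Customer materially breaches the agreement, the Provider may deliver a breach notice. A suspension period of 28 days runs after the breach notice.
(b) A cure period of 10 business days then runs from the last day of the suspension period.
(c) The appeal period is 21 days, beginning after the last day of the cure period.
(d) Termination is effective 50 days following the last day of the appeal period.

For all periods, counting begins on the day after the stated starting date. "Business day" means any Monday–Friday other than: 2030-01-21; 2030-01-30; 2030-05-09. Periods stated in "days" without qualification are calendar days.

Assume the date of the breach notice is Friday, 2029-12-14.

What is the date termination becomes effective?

2030-04-09

The last day of the suspension period: 2029-12-14 + 28 days = 2030-01-11.
The last day of the cure period: 10 business days after Friday, 2030-01-11, skipping weekends and the listed holiday on Jan 21 — Jan 14, Jan 15, Jan 16, Jan 17, Jan 18, Jan 22, Jan 23, Jan 24, Jan 25, Jan 28 — lands on Monday, 2030-01-28.
The last day of the appeal period: 2030-01-28 + 21 days = 2030-02-18.
Adding 50 calendar days to 2030-02-18 gives 2030-04-09, which is the date termination becomes effective.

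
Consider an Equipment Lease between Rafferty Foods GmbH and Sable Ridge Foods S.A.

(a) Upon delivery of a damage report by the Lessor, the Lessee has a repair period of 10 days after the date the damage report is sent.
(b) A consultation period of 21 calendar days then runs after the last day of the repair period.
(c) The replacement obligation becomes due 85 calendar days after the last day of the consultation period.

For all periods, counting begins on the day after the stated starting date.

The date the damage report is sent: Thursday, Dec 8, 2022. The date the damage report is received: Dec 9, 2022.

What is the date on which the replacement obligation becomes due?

Apr 3, 2023

The last day of the repair period: Dec 8, 2022 + 10 days = Dec 18, 2022.
The last day of the consultation period: 21 calendar days after Dec 18, 2022 is Jan 8, 2023.
Adding 85 calendar days to Jan 8, 2023 gives Apr 3, 2023, which is the date on which the replacement obligation becomes due.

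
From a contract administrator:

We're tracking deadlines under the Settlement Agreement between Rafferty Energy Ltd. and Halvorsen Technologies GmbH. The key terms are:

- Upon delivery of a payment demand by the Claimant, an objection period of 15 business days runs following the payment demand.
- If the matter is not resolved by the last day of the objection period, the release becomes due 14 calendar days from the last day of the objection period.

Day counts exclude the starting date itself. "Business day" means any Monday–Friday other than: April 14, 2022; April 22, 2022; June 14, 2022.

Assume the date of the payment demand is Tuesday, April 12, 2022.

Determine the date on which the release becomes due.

May 19, 2022

The last day of the objection period: counting 15 business days from Tuesday, April 12, 2022 (Apr 13, Apr 15, Apr 18, Apr 19, …, May 3, May 4, May 5, skipping weekends and the listed holidays on Apr 14, Apr 22) reaches Thursday, May 5, 2022.
The date on which the release becomes due: May 5, 2022 + 14 days = May 19, 2022.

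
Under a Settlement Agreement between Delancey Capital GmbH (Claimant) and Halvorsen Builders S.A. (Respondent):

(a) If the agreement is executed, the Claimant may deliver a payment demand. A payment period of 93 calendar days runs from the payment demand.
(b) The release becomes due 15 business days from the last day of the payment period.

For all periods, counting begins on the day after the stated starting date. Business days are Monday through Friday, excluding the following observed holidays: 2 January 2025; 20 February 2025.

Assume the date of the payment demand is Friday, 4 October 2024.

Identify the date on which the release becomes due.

24 January 2025

Adding 93 calendar days to 4 October 2024 gives 5 January 2025, which is the last day of the payment period.
The date on which the release becomes due: 15 business days after Sunday, 5 January 2025, skipping weekends — Jan 6, Jan 7, Jan 8, Jan 9, …, Jan 22, Jan 23, Jan 24 — lands on Friday, 24 January 2025.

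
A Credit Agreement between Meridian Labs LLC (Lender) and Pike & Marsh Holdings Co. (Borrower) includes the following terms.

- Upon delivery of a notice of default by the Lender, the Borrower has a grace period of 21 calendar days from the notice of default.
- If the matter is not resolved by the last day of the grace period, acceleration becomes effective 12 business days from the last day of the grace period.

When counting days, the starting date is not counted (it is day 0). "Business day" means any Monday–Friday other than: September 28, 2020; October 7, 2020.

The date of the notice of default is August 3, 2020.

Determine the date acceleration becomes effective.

September 9, 2020

The last day of the grace period: 21 calendar days after August 3, 2020 is August 24, 2020.
The date acceleration becomes effective: 12 business days after Monday, August 24, 2020, skipping weekends — Aug 25, Aug 26, Aug 27, Aug 28, …, Sep 7, Sep 8, Sep 9 — lands on Wednesday, September 9, 2020.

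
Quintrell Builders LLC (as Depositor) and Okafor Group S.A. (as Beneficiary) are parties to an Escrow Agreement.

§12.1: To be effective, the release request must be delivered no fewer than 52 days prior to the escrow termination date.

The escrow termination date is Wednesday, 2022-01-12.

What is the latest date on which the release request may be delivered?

2021-11-21

2022-01-12 minus 52 days is 2021-11-21.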